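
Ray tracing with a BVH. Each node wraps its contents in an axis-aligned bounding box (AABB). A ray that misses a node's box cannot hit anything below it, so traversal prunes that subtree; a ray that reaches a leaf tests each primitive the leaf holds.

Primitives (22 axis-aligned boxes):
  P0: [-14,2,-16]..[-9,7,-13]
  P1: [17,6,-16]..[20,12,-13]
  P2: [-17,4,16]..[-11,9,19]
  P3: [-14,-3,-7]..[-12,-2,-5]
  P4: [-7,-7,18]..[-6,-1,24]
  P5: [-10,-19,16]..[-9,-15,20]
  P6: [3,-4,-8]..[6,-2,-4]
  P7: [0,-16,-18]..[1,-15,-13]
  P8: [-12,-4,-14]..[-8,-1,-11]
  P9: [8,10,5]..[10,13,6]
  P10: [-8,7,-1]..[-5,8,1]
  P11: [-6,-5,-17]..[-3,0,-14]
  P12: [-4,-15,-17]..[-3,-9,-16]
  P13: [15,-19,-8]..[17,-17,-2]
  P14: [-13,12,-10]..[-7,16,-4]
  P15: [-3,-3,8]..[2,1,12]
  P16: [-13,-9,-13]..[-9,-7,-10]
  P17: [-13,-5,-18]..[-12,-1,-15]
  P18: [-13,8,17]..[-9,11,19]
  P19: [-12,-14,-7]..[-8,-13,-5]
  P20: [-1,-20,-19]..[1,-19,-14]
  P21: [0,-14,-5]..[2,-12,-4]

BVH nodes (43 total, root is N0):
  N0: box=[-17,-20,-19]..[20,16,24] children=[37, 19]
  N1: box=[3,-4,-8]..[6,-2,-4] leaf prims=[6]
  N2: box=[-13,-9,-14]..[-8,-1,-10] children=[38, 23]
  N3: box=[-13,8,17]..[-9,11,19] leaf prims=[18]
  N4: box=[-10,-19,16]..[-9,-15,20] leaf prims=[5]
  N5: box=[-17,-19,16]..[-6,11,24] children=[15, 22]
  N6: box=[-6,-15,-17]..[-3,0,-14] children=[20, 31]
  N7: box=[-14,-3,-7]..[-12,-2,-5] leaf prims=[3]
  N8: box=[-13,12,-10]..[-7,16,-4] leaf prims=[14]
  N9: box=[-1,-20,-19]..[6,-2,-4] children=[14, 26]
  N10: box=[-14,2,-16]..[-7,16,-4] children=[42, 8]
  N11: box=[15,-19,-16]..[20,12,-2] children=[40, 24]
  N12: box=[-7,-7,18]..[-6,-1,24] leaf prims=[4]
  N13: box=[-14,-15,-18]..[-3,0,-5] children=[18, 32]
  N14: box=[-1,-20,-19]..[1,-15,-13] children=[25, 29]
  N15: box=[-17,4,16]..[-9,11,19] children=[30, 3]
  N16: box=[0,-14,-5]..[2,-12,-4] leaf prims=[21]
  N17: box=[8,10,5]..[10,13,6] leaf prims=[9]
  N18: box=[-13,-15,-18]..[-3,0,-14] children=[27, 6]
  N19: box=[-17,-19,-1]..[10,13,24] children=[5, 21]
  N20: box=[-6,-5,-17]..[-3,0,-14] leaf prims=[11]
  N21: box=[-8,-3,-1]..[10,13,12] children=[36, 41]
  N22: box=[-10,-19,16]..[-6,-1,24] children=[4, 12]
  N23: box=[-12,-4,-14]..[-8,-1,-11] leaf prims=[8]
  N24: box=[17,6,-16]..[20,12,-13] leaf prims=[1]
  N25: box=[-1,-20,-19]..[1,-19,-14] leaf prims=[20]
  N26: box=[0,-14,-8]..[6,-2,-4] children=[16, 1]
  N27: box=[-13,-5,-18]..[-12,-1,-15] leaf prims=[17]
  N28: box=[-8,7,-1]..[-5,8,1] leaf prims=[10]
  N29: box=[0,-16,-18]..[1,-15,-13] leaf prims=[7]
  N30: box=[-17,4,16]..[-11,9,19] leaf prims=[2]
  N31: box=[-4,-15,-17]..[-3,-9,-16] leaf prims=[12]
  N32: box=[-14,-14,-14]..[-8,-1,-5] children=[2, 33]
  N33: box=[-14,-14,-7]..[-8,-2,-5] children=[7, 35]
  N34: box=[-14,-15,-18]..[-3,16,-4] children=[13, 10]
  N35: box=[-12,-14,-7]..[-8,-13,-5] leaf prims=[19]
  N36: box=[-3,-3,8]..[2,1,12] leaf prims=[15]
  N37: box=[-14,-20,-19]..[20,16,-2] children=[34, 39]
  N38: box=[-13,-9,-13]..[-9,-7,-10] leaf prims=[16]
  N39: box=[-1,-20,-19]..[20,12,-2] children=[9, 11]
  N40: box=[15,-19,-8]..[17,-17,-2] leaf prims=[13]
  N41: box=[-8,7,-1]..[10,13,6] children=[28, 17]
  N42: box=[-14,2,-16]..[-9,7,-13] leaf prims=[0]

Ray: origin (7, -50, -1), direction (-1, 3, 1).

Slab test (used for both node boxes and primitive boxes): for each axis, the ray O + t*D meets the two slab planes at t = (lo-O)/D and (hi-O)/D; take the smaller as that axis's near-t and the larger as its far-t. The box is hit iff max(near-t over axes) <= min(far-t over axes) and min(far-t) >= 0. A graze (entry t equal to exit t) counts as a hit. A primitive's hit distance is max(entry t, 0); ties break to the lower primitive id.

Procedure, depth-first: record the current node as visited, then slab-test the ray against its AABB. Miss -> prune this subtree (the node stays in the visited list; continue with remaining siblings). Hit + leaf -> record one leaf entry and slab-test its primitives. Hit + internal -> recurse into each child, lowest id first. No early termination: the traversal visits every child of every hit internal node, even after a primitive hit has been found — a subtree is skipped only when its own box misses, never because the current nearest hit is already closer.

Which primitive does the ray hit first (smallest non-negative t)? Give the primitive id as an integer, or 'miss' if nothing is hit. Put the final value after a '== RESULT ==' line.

Walk:
N0 x:[-13,24] y:[10,22] z:[-18,25] -> hit [10,22], descend [19, 37]
  N19 x:[-3,24] y:[31/3,21] z:[0,25] -> hit [31/3,21], descend [5, 21]
    N5 x:[13,24] y:[31/3,61/3] z:[17,25] -> hit [17,61/3], descend [15, 22]
      N15 x:[16,24] y:[18,61/3] z:[17,20] -> hit [18,20], descend [3, 30]
        N3 x:[16,20] y:[58/3,61/3] z:[18,20] -> hit [58/3,20] leaf, test {P18@t=58/3}
        N30 x:[18,24] y:[18,59/3] z:[17,20] -> hit [18,59/3] leaf, test {P2@t=18}
      N22 x:[13,17] y:[31/3,49/3] z:[17,25] -> miss, prune
    N21 x:[-3,15] y:[47/3,21] z:[0,13] -> miss, prune
  N37 x:[-13,21] y:[10,22] z:[-18,-1] -> miss, prune

order=[0, 19, 5, 15, 3, 30, 22, 21, 37]  |boxes|=9  |leaves|=2  hit=P2

== RESULT ==
2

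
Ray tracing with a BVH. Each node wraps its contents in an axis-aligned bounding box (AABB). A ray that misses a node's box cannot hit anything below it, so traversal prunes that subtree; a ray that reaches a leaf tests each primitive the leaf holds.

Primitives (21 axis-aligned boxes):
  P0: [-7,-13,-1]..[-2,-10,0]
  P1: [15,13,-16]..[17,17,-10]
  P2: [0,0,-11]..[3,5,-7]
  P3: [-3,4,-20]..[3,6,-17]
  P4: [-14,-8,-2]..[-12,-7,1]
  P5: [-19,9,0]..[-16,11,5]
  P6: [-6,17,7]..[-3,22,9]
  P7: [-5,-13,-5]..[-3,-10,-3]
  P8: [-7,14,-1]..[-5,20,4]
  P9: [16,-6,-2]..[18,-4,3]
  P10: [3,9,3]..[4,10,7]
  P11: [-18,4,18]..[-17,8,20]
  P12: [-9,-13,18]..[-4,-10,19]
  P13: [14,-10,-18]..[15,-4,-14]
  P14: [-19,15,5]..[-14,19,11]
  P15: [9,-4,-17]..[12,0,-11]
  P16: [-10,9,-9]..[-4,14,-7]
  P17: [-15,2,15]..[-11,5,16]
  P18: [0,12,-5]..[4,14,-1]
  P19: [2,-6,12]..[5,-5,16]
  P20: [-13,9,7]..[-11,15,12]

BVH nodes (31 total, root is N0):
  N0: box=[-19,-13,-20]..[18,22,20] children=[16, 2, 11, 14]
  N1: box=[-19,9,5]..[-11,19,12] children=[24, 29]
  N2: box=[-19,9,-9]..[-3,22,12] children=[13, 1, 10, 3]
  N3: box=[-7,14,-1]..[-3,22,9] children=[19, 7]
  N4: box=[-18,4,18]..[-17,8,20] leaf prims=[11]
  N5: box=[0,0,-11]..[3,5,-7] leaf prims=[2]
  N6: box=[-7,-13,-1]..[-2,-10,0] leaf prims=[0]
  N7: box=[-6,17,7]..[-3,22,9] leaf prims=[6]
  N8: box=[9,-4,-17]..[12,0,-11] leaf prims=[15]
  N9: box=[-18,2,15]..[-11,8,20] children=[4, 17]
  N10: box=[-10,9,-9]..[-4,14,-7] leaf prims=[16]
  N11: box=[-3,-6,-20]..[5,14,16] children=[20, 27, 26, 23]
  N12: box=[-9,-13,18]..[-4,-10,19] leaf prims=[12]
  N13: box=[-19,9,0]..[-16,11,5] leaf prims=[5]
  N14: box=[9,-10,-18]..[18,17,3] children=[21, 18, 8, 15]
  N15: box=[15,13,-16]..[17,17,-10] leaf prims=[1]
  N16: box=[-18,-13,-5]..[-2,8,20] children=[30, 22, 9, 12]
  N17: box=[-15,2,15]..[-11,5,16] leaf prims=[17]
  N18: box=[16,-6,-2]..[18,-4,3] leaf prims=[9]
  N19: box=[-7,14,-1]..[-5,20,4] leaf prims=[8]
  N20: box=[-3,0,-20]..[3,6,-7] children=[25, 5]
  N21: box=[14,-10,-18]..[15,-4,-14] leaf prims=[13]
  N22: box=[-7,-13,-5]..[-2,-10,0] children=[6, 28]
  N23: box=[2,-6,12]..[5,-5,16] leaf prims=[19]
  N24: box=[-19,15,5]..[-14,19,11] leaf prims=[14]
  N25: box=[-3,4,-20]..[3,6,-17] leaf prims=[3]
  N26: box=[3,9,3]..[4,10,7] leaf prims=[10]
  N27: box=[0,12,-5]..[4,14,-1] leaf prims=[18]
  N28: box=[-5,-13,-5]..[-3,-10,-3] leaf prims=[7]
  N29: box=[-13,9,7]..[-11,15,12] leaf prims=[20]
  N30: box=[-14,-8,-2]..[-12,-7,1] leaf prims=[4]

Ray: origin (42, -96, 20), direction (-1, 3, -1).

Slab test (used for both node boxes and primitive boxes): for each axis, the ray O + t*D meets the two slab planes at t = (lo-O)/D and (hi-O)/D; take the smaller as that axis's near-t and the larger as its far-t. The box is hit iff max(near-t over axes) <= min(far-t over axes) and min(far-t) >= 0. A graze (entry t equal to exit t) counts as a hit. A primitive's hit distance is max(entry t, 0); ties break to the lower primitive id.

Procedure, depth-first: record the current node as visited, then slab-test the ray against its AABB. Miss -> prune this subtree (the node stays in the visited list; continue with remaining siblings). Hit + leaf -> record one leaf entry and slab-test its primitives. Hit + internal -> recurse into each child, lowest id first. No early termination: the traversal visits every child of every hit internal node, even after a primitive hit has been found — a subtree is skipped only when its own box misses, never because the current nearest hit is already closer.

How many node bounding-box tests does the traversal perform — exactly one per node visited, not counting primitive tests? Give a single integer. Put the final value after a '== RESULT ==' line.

Traverse from the root:
N0 x:[24,61] y:[83/3,118/3] z:[0,40] -> hit [83/3,118/3], descend [2, 11, 14, 16]
  N2 x:[45,61] y:[35,118/3] z:[8,29] -> miss, prune
  N11 x:[37,45] y:[30,110/3] z:[4,40] -> miss, prune
  N14 x:[24,33] y:[86/3,113/3] z:[17,38] -> hit [86/3,33], descend [8, 15, 18, 21]
    N8 x:[30,33] y:[92/3,32] z:[31,37] -> hit [31,32] leaf, test {P15@t=31}
    N15 x:[25,27] y:[109/3,113/3] z:[30,36] -> miss, prune
    N18 x:[24,26] y:[30,92/3] z:[17,22] -> miss, prune
    N21 x:[27,28] y:[86/3,92/3] z:[34,38] -> miss, prune
  N16 x:[44,60] y:[83/3,104/3] z:[0,25] -> miss, prune

9 AABB tests over nodes [0, 2, 11, 14, 8, 15, 18, 21, 16]; 1 leaf entered; closest P15.

== RESULT ==
9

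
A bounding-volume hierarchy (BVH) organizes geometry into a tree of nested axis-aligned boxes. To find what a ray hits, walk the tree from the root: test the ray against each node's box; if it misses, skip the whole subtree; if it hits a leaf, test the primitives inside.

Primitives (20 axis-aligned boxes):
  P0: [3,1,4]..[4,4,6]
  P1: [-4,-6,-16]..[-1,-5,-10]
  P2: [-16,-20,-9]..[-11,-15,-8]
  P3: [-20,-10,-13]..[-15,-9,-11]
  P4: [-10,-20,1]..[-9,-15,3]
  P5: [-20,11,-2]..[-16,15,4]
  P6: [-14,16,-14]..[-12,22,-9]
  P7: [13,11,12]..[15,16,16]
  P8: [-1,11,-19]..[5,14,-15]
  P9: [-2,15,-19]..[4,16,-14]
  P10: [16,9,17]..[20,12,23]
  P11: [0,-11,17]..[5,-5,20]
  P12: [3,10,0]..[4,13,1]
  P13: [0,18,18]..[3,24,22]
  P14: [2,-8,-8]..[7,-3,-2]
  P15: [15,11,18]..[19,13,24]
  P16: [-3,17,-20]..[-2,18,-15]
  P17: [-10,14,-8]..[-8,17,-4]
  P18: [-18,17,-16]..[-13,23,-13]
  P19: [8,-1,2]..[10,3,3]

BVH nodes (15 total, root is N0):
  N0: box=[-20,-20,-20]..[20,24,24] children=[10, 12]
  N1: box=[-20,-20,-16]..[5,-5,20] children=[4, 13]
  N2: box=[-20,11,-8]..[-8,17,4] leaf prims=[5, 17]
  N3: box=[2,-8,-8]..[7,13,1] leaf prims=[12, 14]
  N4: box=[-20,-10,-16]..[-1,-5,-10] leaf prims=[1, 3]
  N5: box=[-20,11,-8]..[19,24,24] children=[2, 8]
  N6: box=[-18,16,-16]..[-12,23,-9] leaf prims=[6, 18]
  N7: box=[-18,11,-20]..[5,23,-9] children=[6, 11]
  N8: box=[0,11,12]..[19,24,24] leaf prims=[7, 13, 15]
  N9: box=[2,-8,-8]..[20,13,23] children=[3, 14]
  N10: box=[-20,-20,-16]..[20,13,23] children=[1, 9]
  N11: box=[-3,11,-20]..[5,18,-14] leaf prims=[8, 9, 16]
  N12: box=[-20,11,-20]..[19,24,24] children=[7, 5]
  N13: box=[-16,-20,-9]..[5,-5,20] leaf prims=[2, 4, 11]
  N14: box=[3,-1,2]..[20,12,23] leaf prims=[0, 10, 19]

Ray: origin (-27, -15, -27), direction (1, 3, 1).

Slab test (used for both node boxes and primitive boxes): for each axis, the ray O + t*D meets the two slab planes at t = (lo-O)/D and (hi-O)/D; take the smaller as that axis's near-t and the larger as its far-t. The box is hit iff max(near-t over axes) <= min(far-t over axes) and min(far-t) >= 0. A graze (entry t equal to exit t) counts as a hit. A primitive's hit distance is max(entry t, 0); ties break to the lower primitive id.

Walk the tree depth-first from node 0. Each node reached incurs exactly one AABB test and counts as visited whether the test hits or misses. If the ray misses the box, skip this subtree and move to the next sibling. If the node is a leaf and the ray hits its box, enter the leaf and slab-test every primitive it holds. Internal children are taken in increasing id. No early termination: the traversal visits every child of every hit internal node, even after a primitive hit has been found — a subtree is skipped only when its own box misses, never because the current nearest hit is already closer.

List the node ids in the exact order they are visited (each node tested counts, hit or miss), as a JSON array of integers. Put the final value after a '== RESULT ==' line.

Trace the traversal:
N0 x:[7,47] y:[-5/3,13] z:[7,51] -> hit [7,13], descend [10, 12]
  N10 x:[7,47] y:[-5/3,28/3] z:[11,50] -> miss, prune
  N12 x:[7,46] y:[26/3,13] z:[7,51] -> hit [26/3,13], descend [5, 7]
    N5 x:[7,46] y:[26/3,13] z:[19,51] -> miss, prune
    N7 x:[9,32] y:[26/3,38/3] z:[7,18] -> hit [9,38/3], descend [6, 11]
      N6 x:[9,15] y:[31/3,38/3] z:[11,18] -> hit [11,38/3] leaf, test {P6(miss), P18@t=11}
      N11 x:[24,32] y:[26/3,11] z:[7,13] -> miss, prune

Summary -> nodes [0, 10, 12, 5, 7, 6, 11]; box-tests=7; leaf-entries=1; first=P18

== RESULT ==
[0, 10, 12, 5, 7, 6, 11]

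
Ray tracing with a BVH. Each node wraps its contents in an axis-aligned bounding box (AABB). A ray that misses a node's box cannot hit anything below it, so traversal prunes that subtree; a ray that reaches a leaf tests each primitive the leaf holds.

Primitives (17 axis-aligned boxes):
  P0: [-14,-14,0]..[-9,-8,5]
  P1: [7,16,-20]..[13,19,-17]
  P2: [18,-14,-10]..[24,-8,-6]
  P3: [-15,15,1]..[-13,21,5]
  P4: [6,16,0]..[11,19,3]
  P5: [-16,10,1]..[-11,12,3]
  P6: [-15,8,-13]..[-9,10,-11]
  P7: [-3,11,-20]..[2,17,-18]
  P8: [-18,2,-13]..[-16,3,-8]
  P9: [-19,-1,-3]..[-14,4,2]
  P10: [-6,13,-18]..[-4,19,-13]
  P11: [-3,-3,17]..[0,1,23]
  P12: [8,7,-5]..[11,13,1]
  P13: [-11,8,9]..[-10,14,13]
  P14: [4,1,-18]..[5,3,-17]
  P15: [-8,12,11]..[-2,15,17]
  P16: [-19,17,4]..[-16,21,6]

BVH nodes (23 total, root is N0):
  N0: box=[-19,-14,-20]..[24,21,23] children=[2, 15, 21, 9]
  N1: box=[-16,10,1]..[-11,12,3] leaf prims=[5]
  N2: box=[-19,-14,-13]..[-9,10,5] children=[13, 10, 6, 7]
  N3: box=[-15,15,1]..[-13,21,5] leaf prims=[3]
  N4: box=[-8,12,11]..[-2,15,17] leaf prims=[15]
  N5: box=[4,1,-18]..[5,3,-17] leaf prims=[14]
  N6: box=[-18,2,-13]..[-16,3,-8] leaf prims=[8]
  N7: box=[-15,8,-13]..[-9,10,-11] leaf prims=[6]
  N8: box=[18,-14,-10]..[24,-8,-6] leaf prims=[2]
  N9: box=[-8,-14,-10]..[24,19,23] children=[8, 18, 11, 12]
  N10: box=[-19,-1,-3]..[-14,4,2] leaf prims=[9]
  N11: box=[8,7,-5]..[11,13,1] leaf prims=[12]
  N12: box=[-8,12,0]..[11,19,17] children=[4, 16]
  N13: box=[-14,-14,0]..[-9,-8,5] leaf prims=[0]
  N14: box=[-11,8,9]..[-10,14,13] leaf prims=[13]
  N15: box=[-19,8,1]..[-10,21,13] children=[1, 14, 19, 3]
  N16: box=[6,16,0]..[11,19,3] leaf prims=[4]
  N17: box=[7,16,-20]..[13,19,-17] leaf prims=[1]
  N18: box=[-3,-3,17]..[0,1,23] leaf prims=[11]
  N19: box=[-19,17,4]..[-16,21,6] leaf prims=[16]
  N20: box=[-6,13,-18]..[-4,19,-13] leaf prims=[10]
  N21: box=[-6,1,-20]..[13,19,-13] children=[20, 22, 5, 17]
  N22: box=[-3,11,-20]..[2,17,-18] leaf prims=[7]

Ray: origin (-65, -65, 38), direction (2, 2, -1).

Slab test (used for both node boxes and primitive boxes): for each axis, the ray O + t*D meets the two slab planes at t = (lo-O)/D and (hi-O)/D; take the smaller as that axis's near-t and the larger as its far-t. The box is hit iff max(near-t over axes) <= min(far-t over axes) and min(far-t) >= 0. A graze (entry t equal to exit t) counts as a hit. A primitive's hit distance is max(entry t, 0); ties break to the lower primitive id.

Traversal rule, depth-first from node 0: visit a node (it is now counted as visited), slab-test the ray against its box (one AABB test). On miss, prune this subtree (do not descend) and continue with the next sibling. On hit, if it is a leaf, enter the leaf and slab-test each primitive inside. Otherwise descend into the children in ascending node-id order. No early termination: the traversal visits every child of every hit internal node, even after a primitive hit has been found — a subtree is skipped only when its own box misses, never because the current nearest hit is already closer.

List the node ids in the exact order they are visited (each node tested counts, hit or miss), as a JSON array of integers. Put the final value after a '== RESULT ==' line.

Walk:
N0 x:[23,89/2] y:[51/2,43] z:[15,58] -> hit [51/2,43], descend [2, 9, 15, 21]
  N2 x:[23,28] y:[51/2,75/2] z:[33,51] -> miss, prune
  N9 x:[57/2,89/2] y:[51/2,42] z:[15,48] -> hit [57/2,42], descend [8, 11, 12, 18]
    N8 x:[83/2,89/2] y:[51/2,57/2] z:[44,48] -> miss, prune
    N11 x:[73/2,38] y:[36,39] z:[37,43] -> hit [37,38] leaf, test {P12@t=37}
    N12 x:[57/2,38] y:[77/2,42] z:[21,38] -> miss, prune
    N18 x:[31,65/2] y:[31,33] z:[15,21] -> miss, prune
  N15 x:[23,55/2] y:[73/2,43] z:[25,37] -> miss, prune
  N21 x:[59/2,39] y:[33,42] z:[51,58] -> miss, prune

Visited [0, 2, 9, 8, 11, 12, 18, 15, 21]. Tests: 9 box, 1 leaf. Nearest: P12.

== RESULT ==
[0, 2, 9, 8, 11, 12, 18, 15, 21]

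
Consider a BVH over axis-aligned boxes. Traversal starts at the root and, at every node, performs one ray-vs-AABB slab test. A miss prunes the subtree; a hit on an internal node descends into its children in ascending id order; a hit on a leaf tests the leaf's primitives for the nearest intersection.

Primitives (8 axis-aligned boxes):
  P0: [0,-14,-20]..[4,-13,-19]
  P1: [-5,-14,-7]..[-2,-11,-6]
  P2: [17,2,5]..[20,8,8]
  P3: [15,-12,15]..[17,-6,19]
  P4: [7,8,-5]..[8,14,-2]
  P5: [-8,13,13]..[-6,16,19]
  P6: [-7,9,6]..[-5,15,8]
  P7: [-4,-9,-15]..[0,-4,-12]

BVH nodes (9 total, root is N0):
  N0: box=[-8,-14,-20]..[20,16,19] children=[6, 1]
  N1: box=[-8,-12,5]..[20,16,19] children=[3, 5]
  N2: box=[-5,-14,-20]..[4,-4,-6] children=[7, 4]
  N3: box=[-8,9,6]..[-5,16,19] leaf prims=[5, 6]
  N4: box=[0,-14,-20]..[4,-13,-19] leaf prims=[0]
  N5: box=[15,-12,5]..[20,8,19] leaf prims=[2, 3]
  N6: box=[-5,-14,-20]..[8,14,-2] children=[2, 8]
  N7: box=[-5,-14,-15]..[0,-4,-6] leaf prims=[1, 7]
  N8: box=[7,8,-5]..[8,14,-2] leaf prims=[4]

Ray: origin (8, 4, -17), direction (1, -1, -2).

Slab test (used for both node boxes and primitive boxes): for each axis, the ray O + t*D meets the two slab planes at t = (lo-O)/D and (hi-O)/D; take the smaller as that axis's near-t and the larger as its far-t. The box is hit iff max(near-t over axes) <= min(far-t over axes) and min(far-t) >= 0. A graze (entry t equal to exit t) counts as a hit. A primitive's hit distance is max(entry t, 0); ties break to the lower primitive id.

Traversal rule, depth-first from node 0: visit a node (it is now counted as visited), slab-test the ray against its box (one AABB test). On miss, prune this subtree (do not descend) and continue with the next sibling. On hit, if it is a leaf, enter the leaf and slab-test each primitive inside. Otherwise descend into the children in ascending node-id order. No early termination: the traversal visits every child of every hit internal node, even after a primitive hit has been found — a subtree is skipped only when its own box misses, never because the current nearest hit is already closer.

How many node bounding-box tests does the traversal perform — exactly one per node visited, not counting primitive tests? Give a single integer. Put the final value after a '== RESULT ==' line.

Walk:
N0 x:[-16,12] y:[-12,18] z:[-18,3/2] -> hit [-12,3/2], descend [1, 6]
  N1 x:[-16,12] y:[-12,16] z:[-18,-11] -> miss, prune
  N6 x:[-13,0] y:[-10,18] z:[-15/2,3/2] -> hit [-15/2,0], descend [2, 8]
    N2 x:[-13,-4] y:[8,18] z:[-11/2,3/2] -> miss, prune
    N8 x:[-1,0] y:[-10,-4] z:[-15/2,-6] -> miss, prune

Visited [0, 1, 6, 2, 8]. Tests: 5 box, 0 leaf. Nearest: miss.

== RESULT ==
5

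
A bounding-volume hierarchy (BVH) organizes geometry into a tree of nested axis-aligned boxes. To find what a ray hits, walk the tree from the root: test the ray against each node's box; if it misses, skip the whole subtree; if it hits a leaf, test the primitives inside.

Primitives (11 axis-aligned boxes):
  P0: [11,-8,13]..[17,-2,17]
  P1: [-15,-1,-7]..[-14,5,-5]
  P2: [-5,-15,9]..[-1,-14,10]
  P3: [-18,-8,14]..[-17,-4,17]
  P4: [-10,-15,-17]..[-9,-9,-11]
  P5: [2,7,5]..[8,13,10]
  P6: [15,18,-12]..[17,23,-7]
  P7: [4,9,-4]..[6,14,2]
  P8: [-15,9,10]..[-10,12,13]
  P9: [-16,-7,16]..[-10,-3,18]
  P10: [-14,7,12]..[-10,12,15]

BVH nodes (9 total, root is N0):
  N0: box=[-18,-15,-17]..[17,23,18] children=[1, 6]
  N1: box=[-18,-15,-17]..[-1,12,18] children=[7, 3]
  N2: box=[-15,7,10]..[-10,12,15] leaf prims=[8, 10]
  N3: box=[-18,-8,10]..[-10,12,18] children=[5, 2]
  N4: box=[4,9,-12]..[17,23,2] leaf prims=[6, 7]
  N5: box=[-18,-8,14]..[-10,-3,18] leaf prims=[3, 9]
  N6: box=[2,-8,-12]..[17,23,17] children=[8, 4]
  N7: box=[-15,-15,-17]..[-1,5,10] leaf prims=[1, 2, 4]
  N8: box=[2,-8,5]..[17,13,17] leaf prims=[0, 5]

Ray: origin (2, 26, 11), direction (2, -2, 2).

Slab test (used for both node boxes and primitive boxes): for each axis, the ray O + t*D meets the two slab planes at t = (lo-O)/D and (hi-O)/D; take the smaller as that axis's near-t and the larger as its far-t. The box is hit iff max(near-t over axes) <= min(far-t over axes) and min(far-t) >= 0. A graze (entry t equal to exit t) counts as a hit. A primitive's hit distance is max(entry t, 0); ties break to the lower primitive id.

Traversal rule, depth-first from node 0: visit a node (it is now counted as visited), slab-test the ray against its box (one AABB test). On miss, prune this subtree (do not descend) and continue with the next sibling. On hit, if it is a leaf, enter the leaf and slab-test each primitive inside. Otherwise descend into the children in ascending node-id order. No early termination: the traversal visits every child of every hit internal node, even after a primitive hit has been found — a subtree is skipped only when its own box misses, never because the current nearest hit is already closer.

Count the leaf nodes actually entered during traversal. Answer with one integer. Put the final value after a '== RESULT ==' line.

Traverse from the root:
N0 x:[-10,15/2] y:[3/2,41/2] z:[-14,7/2] -> hit [3/2,7/2], descend [1, 6]
  N1 x:[-10,-3/2] y:[7,41/2] z:[-14,7/2] -> miss, prune
  N6 x:[0,15/2] y:[3/2,17] z:[-23/2,3] -> hit [3/2,3], descend [4, 8]
    N4 x:[1,15/2] y:[3/2,17/2] z:[-23/2,-9/2] -> miss, prune
    N8 x:[0,15/2] y:[13/2,17] z:[-3,3] -> miss, prune

order=[0, 1, 6, 4, 8]  |boxes|=5  |leaves|=0  hit=miss

== RESULT ==
0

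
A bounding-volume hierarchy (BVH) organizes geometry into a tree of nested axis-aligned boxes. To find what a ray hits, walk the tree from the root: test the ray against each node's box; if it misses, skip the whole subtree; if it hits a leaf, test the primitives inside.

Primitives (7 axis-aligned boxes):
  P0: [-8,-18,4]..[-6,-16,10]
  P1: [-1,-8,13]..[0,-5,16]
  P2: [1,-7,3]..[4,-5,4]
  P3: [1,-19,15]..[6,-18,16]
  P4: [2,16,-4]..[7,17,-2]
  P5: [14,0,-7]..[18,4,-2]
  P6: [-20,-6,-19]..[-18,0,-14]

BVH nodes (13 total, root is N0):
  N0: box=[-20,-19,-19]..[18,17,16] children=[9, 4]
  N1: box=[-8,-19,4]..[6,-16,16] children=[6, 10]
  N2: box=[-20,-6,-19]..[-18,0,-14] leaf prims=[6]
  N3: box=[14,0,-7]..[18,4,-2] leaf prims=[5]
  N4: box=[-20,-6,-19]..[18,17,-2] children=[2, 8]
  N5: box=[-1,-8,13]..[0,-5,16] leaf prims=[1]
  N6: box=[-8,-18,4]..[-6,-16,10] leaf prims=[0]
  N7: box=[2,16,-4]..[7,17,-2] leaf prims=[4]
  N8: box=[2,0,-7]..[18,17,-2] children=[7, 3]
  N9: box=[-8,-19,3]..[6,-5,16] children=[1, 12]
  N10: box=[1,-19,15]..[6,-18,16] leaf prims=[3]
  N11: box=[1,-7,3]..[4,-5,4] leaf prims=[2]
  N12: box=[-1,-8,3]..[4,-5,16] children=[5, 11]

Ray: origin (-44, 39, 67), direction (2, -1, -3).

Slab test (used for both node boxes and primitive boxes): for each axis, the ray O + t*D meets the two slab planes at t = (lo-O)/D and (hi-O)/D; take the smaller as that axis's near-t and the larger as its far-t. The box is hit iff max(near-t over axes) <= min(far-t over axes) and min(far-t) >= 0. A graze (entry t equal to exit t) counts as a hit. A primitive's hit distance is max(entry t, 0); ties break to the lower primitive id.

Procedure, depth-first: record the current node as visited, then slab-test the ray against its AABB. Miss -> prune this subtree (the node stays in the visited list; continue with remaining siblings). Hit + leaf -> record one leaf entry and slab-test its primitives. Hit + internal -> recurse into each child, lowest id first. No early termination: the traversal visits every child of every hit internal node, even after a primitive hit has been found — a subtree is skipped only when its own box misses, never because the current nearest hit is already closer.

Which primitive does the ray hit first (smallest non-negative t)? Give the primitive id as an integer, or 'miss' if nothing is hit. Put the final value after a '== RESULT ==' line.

Walk:
N0 x:[12,31] y:[22,58] z:[17,86/3] -> hit [22,86/3], descend [4, 9]
  N4 x:[12,31] y:[22,45] z:[23,86/3] -> hit [23,86/3], descend [2, 8]
    N2 x:[12,13] y:[39,45] z:[27,86/3] -> miss, prune
    N8 x:[23,31] y:[22,39] z:[23,74/3] -> hit [23,74/3], descend [3, 7]
      N3 x:[29,31] y:[35,39] z:[23,74/3] -> miss, prune
      N7 x:[23,51/2] y:[22,23] z:[23,71/3] -> hit [23,23] leaf, test {P4@t=23}
  N9 x:[18,25] y:[44,58] z:[17,64/3] -> miss, prune

7 AABB tests over nodes [0, 4, 2, 8, 3, 7, 9]; 1 leaf entered; closest P4.

== RESULT ==
4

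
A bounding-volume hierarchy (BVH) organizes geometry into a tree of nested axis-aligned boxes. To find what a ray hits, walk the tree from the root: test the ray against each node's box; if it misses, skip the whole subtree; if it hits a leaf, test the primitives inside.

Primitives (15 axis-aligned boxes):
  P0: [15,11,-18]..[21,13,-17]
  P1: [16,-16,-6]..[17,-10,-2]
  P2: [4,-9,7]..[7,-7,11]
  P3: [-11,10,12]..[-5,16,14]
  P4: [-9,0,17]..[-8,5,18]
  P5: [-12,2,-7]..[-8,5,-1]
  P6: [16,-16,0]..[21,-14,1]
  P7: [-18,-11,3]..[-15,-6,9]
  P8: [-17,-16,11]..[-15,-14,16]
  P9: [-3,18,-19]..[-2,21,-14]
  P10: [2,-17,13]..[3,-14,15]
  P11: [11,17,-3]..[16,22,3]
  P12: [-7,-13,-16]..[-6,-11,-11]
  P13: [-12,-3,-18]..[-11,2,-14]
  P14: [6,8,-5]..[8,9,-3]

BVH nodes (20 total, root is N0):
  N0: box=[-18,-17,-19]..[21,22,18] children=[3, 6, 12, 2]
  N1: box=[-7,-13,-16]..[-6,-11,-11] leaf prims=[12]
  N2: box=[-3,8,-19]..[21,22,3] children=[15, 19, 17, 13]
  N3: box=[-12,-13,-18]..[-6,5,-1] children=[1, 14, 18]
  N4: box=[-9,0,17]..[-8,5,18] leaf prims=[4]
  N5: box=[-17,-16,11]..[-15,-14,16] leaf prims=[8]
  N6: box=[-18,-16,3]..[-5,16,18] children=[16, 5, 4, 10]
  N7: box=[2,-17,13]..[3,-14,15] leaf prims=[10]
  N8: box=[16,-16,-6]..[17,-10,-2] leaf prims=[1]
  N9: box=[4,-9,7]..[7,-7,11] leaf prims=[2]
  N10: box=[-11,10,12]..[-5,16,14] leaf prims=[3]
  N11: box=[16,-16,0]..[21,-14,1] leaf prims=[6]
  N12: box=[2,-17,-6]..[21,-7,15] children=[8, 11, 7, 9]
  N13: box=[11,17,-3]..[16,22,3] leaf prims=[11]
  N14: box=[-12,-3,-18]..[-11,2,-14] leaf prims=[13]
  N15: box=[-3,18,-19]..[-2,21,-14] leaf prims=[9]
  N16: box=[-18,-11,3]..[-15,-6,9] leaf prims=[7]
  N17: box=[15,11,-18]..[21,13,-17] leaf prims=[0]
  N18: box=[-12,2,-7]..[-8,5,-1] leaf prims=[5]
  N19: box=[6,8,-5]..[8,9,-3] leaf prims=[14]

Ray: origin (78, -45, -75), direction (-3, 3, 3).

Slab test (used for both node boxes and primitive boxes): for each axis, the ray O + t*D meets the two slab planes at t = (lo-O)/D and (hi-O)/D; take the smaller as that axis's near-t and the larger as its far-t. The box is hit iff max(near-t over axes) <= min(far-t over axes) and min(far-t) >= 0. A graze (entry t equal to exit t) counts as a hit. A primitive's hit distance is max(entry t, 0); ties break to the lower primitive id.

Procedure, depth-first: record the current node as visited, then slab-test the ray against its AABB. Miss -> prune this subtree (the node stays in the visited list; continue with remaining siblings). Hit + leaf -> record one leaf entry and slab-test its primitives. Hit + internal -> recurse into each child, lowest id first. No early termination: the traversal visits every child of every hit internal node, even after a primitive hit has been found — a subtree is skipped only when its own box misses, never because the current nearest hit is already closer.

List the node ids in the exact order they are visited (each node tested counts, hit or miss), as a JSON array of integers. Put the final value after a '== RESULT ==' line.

Walk:
N0 x:[19,32] y:[28/3,67/3] z:[56/3,31] -> hit [19,67/3], descend [2, 3, 6, 12]
  N2 x:[19,27] y:[53/3,67/3] z:[56/3,26] -> hit [19,67/3], descend [13, 15, 17, 19]
    N13 x:[62/3,67/3] y:[62/3,67/3] z:[24,26] -> miss, prune
    N15 x:[80/3,27] y:[21,22] z:[56/3,61/3] -> miss, prune
    N17 x:[19,21] y:[56/3,58/3] z:[19,58/3] -> hit [19,58/3] leaf, test {P0@t=19}
    N19 x:[70/3,24] y:[53/3,18] z:[70/3,24] -> miss, prune
  N3 x:[28,30] y:[32/3,50/3] z:[19,74/3] -> miss, prune
  N6 x:[83/3,32] y:[29/3,61/3] z:[26,31] -> miss, prune
  N12 x:[19,76/3] y:[28/3,38/3] z:[23,30] -> miss, prune

9 AABB tests over nodes [0, 2, 13, 15, 17, 19, 3, 6, 12]; 1 leaf entered; closest P0.

== RESULT ==
[0, 2, 13, 15, 17, 19, 3, 6, 12]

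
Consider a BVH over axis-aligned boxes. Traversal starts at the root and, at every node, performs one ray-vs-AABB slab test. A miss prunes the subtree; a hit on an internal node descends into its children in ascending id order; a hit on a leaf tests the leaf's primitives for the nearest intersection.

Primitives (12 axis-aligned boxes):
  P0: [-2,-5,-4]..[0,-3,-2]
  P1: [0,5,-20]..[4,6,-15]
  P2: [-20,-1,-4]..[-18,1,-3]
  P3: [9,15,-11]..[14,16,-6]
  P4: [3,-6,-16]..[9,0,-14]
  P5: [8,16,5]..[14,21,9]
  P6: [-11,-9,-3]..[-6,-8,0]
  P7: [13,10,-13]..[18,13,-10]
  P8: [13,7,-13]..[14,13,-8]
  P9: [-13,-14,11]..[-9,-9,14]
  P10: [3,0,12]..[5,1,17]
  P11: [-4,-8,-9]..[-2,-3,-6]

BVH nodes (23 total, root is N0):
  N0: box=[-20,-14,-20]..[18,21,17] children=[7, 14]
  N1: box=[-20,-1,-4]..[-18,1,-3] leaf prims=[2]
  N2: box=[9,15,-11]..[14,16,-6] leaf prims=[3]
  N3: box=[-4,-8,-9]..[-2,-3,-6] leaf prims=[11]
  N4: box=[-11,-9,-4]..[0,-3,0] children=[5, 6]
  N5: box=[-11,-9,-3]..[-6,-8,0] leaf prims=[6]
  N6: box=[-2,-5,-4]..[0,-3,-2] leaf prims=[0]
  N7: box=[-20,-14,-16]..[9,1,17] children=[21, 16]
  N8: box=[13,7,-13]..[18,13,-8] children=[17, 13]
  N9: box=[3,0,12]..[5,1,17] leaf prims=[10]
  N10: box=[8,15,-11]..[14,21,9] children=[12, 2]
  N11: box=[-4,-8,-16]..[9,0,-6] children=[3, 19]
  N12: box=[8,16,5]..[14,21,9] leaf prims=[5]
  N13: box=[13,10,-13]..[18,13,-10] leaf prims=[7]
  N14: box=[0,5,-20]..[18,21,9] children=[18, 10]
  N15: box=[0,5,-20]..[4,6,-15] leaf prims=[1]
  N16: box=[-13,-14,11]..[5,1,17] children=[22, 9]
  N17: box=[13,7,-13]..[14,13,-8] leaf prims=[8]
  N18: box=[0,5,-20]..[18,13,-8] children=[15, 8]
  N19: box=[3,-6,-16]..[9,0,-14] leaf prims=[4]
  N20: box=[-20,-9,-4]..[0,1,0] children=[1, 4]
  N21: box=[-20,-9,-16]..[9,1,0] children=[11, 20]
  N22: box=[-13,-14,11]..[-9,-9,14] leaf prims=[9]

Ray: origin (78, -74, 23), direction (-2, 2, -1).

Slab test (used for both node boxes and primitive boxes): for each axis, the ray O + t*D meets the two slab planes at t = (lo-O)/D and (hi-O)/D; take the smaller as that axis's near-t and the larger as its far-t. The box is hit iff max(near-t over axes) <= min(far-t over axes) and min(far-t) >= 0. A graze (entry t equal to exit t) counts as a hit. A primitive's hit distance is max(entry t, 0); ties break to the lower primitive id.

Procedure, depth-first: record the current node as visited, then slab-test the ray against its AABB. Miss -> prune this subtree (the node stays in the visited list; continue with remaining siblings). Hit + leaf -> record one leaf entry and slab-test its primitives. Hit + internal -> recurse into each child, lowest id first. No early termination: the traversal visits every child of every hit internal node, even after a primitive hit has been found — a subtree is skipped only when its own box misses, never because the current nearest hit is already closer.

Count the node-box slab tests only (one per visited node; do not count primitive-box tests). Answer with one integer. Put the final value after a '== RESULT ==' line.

Walk:
N0 x:[30,49] y:[30,95/2] z:[6,43] -> hit [30,43], descend [7, 14]
  N7 x:[69/2,49] y:[30,75/2] z:[6,39] -> hit [69/2,75/2], descend [16, 21]
    N16 x:[73/2,91/2] y:[30,75/2] z:[6,12] -> miss, prune
    N21 x:[69/2,49] y:[65/2,75/2] z:[23,39] -> hit [69/2,75/2], descend [11, 20]
      N11 x:[69/2,41] y:[33,37] z:[29,39] -> hit [69/2,37], descend [3, 19]
        N3 x:[40,41] y:[33,71/2] z:[29,32] -> miss, prune
        N19 x:[69/2,75/2] y:[34,37] z:[37,39] -> hit [37,37] leaf, test {P4@t=37}
      N20 x:[39,49] y:[65/2,75/2] z:[23,27] -> miss, prune
  N14 x:[30,39] y:[79/2,95/2] z:[14,43] -> miss, prune

9 AABB tests over nodes [0, 7, 16, 21, 11, 3, 19, 20, 14]; 1 leaf entered; closest P4.

== RESULT ==
9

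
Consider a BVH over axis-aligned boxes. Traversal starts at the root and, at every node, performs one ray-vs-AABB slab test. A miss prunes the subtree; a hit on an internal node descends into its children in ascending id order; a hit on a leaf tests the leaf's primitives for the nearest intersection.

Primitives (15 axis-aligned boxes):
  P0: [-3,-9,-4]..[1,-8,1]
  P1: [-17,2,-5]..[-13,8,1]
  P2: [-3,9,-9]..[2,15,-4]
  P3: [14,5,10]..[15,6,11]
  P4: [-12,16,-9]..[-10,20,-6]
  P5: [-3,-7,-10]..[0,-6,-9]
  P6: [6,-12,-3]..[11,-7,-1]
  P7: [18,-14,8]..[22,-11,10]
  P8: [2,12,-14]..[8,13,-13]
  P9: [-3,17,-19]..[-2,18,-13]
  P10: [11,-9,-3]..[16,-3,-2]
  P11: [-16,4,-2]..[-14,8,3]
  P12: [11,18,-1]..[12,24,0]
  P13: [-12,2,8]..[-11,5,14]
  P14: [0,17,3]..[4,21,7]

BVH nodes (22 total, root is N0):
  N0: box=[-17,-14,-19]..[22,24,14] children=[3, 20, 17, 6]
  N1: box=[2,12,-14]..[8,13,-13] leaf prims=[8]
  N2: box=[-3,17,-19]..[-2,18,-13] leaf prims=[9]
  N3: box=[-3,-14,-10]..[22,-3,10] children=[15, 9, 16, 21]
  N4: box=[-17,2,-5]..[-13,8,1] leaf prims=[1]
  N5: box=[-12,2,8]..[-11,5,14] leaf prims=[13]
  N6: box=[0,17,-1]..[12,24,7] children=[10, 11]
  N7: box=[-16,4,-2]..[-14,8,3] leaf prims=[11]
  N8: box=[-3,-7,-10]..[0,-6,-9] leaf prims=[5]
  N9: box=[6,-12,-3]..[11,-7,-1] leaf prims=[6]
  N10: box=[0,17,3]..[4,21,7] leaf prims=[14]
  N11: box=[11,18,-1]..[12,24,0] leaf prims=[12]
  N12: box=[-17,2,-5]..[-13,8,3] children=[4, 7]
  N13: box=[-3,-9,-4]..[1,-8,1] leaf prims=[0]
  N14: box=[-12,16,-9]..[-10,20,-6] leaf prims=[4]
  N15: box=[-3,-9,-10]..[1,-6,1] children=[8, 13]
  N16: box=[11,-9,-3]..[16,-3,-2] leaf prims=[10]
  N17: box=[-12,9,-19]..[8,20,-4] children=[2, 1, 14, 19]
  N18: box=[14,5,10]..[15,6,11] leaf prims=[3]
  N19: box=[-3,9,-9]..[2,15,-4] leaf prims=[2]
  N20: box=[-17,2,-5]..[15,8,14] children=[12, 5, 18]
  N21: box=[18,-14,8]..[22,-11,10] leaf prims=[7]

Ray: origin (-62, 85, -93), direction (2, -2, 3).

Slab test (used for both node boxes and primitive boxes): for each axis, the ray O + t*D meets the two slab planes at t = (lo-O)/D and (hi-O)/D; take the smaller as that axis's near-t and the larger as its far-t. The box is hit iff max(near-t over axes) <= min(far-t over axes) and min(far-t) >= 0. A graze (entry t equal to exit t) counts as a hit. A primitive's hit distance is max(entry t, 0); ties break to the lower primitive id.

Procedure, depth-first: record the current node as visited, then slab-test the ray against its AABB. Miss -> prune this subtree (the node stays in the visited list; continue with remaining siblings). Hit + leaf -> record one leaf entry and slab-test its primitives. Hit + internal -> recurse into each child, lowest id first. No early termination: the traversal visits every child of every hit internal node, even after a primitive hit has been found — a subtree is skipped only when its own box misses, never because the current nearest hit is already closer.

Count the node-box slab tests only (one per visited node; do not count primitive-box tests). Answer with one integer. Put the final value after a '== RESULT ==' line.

Walk:
N0 x:[45/2,42] y:[61/2,99/2] z:[74/3,107/3] -> hit [61/2,107/3], descend [3, 6, 17, 20]
  N3 x:[59/2,42] y:[44,99/2] z:[83/3,103/3] -> miss, prune
  N6 x:[31,37] y:[61/2,34] z:[92/3,100/3] -> hit [31,100/3], descend [10, 11]
    N10 x:[31,33] y:[32,34] z:[32,100/3] -> hit [32,33] leaf, test {P14@t=32}
    N11 x:[73/2,37] y:[61/2,67/2] z:[92/3,31] -> miss, prune
  N17 x:[25,35] y:[65/2,38] z:[74/3,89/3] -> miss, prune
  N20 x:[45/2,77/2] y:[77/2,83/2] z:[88/3,107/3] -> miss, prune

order=[0, 3, 6, 10, 11, 17, 20]  |boxes|=7  |leaves|=1  hit=P14

== RESULT ==
7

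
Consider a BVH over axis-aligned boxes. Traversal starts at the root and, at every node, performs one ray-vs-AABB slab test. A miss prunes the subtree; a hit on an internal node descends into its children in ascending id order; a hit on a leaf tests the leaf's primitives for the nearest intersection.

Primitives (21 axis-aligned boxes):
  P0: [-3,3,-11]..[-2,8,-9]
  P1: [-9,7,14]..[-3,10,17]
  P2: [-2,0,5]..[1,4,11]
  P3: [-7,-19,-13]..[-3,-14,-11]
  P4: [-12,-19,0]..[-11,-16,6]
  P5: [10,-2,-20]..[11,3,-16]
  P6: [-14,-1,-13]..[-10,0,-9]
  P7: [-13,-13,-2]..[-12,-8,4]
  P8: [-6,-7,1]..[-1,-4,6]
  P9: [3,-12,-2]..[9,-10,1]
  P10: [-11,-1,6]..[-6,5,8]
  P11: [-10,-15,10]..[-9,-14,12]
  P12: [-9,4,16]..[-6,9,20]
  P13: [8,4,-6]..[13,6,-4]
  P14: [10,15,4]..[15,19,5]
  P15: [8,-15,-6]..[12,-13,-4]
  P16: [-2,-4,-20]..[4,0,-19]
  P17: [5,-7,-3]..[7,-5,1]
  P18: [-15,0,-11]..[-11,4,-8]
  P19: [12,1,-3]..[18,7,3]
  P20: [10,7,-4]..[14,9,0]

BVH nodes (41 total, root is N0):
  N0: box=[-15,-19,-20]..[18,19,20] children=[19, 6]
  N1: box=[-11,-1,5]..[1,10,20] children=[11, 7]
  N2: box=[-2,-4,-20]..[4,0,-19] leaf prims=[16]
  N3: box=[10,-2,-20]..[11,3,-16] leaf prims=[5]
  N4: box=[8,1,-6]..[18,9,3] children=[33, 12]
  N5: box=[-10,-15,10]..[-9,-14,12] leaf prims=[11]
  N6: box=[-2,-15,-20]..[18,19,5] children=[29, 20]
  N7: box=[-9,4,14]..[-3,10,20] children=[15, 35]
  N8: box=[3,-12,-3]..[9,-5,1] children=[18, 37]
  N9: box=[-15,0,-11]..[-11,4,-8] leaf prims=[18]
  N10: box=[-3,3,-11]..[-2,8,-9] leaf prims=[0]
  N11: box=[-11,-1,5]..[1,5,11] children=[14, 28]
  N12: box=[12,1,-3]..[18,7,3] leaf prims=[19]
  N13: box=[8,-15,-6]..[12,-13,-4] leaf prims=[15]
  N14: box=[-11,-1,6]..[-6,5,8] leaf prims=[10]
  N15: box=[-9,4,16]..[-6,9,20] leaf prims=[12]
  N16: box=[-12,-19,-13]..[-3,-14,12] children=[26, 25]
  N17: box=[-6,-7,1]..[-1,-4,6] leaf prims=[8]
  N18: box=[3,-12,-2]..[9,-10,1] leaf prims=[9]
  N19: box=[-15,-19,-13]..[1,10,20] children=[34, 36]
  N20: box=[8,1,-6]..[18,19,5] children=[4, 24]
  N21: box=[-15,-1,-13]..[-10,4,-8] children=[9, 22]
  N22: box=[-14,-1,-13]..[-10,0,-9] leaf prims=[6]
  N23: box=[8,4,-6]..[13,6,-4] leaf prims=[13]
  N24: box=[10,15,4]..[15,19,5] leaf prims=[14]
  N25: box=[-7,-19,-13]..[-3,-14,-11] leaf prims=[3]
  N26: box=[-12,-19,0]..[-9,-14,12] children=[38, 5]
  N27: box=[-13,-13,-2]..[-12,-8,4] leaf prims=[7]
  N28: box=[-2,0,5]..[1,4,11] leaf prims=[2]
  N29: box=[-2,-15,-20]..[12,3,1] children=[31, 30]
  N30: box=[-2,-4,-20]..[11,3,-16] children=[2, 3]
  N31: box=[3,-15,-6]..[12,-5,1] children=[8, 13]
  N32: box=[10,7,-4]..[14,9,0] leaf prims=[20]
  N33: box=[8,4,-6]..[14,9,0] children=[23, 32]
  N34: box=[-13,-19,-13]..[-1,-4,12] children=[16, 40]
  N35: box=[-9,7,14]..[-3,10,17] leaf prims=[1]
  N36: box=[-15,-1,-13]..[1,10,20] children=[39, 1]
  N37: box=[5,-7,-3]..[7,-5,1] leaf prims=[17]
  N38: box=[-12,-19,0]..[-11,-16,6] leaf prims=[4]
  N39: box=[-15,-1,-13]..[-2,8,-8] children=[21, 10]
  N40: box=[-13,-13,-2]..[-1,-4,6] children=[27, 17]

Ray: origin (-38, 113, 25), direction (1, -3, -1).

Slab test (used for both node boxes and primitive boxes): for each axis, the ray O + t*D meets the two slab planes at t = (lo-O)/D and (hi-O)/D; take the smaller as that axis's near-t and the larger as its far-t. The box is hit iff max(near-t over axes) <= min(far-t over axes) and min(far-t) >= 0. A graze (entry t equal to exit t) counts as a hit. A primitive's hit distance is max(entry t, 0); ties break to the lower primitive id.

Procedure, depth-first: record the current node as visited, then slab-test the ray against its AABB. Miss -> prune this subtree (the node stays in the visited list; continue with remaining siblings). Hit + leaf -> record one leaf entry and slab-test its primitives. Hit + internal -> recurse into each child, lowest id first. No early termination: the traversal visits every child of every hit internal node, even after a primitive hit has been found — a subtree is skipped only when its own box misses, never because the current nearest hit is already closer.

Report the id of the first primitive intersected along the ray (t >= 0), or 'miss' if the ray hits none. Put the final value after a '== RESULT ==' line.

Traverse from the root:
N0 x:[23,56] y:[94/3,44] z:[5,45] -> hit [94/3,44], descend [6, 19]
  N6 x:[36,56] y:[94/3,128/3] z:[20,45] -> hit [36,128/3], descend [20, 29]
    N20 x:[46,56] y:[94/3,112/3] z:[20,31] -> miss, prune
    N29 x:[36,50] y:[110/3,128/3] z:[24,45] -> hit [110/3,128/3], descend [30, 31]
      N30 x:[36,49] y:[110/3,39] z:[41,45] -> miss, prune
      N31 x:[41,50] y:[118/3,128/3] z:[24,31] -> miss, prune
  N19 x:[23,39] y:[103/3,44] z:[5,38] -> hit [103/3,38], descend [34, 36]
    N34 x:[25,37] y:[39,44] z:[13,38] -> miss, prune
    N36 x:[23,39] y:[103/3,38] z:[5,38] -> hit [103/3,38], descend [1, 39]
      N1 x:[27,39] y:[103/3,38] z:[5,20] -> miss, prune
      N39 x:[23,36] y:[35,38] z:[33,38] -> hit [35,36], descend [10, 21]
        N10 x:[35,36] y:[35,110/3] z:[34,36] -> hit [35,36] leaf, test {P0@t=35}
        N21 x:[23,28] y:[109/3,38] z:[33,38] -> miss, prune

Visited [0, 6, 20, 29, 30, 31, 19, 34, 36, 1, 39, 10, 21]. Tests: 13 box, 1 leaf. Nearest: P0.

== RESULT ==
0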